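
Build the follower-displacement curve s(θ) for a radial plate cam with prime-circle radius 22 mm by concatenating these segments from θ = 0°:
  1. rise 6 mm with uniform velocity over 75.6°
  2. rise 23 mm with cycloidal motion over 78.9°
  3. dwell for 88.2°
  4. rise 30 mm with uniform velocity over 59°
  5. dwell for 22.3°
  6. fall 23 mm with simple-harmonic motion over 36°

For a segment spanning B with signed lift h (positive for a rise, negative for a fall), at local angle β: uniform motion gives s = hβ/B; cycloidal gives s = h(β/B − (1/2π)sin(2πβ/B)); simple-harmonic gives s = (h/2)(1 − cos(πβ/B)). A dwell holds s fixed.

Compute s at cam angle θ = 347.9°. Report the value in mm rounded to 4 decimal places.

seg 1 [0°–75.6°] uniform, h=6: full span → s += 6 → s = 6.0000
seg 2 [75.6°–154.5°] cycloidal, h=23: full span → s += 23 → s = 29.0000
seg 3 [154.5°–242.7°] dwell: s stays 29.0000
seg 4 [242.7°–301.7°] uniform, h=30: full span → s += 30 → s = 59.0000
seg 5 [301.7°–324°] dwell: s stays 59.0000
seg 6 [324°–360°] simple-harmonic, h=-23: θ=347.9° here. β=23.9, B=36. -23/2·(1 − cos(π·0.6639)) = -17.1629 → s = 41.8371

41.8371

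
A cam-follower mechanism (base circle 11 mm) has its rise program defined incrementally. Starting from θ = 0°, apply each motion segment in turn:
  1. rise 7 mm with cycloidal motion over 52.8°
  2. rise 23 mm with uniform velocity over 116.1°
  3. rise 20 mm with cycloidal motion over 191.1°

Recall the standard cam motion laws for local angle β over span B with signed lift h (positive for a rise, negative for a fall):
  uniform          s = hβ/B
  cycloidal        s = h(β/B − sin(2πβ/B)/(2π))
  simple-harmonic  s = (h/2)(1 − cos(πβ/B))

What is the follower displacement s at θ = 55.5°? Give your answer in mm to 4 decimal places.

seg 1 [0°–52.8°] cycloidal, h=7: full span → s += 7 → s = 7.0000
seg 2 [52.8°–168.9°] uniform, h=23: θ=55.5° here. β=2.7, B=116.1. 23·2.7/116.1 = 0.5349 → s = 7.5349

7.5349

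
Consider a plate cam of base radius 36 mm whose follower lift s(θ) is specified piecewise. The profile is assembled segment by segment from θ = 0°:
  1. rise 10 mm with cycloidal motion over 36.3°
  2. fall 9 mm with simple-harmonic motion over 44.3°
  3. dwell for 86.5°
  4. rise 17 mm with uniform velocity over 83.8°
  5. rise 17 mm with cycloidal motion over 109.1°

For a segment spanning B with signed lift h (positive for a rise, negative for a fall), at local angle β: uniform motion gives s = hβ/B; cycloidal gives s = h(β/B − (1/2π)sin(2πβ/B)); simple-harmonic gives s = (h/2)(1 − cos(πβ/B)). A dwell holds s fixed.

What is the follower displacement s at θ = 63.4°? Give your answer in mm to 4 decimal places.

seg 1 [0°–36.3°] cycloidal, h=10: full span → s += 10 → s = 10.0000
seg 2 [36.3°–80.6°] simple-harmonic, h=-9: θ=63.4° here. β=27.1, B=44.3. -9/2·(1 − cos(π·0.6117)) = -6.0474 → s = 3.9526

3.9526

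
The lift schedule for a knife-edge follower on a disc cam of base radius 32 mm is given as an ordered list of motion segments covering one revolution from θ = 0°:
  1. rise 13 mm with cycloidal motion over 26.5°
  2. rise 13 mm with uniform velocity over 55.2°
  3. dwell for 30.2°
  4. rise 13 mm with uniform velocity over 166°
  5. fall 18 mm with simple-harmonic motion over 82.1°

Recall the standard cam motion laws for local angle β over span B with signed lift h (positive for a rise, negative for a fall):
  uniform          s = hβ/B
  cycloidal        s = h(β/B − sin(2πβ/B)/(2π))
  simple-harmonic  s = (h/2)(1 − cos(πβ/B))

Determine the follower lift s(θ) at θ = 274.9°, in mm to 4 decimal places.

seg 1 [0°–26.5°] cycloidal, h=13: full span → s += 13 → s = 13.0000
seg 2 [26.5°–81.7°] uniform, h=13: full span → s += 13 → s = 26.0000
seg 3 [81.7°–111.9°] dwell: s stays 26.0000
seg 4 [111.9°–277.9°] uniform, h=13: θ=274.9° here. β=163, B=166. 13·163/166 = 12.7651 → s = 38.7651

38.7651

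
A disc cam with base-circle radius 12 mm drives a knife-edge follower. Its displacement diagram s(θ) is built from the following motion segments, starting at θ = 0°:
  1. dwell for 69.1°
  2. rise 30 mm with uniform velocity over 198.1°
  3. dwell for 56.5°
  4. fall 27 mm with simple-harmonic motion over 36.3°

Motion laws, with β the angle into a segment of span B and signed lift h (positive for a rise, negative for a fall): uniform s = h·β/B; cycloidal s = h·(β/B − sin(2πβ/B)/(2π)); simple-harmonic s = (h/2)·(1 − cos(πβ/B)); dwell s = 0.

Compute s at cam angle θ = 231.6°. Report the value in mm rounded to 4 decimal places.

seg 1 [0°–69.1°] dwell: s stays 0.0000
seg 2 [69.1°–267.2°] uniform, h=30: θ=231.6° here. β=162.5, B=198.1. 30·162.5/198.1 = 24.6088 → s = 24.6088

24.6088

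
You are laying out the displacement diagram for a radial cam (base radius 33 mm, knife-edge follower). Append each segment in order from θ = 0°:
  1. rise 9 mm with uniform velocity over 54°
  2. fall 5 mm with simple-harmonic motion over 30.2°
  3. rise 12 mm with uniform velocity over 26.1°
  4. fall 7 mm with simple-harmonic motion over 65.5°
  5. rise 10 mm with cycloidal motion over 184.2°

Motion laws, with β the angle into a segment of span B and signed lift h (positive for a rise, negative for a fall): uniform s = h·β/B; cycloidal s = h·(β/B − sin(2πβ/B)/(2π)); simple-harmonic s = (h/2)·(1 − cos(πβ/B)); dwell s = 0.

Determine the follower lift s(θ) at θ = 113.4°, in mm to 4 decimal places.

seg 1 [0°–54°] uniform, h=9: full span → s += 9 → s = 9.0000
seg 2 [54°–84.2°] simple-harmonic, h=-5: full span → s += -5 → s = 4.0000
seg 3 [84.2°–110.3°] uniform, h=12: full span → s += 12 → s = 16.0000
seg 4 [110.3°–175.8°] simple-harmonic, h=-7: θ=113.4° here. β=3.1, B=65.5. -7/2·(1 − cos(π·0.0473)) = -0.0386 → s = 15.9614

15.9614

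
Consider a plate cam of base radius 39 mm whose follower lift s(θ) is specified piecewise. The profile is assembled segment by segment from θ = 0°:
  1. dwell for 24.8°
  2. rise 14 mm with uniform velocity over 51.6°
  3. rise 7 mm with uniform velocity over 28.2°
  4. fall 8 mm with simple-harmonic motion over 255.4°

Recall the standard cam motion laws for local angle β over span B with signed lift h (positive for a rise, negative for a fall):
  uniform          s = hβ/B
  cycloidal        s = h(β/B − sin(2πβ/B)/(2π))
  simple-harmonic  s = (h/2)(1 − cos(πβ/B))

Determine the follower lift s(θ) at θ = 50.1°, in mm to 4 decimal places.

seg 1 [0°–24.8°] dwell: s stays 0.0000
seg 2 [24.8°–76.4°] uniform, h=14: θ=50.1° here. β=25.3, B=51.6. 14·25.3/51.6 = 6.8643 → s = 6.8643

6.8643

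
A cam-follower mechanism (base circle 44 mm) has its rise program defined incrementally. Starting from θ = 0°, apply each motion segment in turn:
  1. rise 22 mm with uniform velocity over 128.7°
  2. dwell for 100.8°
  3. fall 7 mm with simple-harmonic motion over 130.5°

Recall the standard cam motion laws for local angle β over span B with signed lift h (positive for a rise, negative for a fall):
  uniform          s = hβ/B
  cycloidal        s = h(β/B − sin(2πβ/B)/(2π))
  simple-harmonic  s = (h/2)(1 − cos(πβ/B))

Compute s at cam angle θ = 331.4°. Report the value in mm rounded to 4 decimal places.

seg 1 [0°–128.7°] uniform, h=22: full span → s += 22 → s = 22.0000
seg 2 [128.7°–229.5°] dwell: s stays 22.0000
seg 3 [229.5°–360°] simple-harmonic, h=-7: θ=331.4° here. β=101.9, B=130.5. -7/2·(1 − cos(π·0.7808)) = -6.2027 → s = 15.7973

15.7973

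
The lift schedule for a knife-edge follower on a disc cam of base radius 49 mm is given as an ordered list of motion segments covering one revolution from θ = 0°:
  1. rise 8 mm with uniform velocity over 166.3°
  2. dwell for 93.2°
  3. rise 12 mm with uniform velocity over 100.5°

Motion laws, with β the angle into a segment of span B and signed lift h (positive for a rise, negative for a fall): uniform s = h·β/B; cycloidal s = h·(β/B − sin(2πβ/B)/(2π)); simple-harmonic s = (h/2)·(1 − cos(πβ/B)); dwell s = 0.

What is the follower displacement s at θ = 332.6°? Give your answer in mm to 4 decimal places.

seg 1 [0°–166.3°] uniform, h=8: full span → s += 8 → s = 8.0000
seg 2 [166.3°–259.5°] dwell: s stays 8.0000
seg 3 [259.5°–360°] uniform, h=12: θ=332.6° here. β=73.1, B=100.5. 12·73.1/100.5 = 8.7284 → s = 16.7284

16.7284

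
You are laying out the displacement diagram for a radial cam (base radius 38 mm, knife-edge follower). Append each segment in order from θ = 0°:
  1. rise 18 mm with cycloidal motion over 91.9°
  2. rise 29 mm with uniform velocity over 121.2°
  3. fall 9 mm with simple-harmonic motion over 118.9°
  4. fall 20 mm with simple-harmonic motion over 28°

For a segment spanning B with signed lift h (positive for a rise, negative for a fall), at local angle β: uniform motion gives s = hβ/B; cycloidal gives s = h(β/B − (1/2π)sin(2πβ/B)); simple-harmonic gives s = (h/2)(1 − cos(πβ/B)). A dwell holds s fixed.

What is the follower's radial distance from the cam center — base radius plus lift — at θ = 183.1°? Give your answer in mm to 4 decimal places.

seg 1 [0°–91.9°] cycloidal, h=18: full span → s += 18 → s = 18.0000
seg 2 [91.9°–213.1°] uniform, h=29: θ=183.1° here. β=91.2, B=121.2. 29·91.2/121.2 = 21.8218 → s = 39.8218
radial distance = base radius + s = 38 + 39.8218 = 77.8218

77.8218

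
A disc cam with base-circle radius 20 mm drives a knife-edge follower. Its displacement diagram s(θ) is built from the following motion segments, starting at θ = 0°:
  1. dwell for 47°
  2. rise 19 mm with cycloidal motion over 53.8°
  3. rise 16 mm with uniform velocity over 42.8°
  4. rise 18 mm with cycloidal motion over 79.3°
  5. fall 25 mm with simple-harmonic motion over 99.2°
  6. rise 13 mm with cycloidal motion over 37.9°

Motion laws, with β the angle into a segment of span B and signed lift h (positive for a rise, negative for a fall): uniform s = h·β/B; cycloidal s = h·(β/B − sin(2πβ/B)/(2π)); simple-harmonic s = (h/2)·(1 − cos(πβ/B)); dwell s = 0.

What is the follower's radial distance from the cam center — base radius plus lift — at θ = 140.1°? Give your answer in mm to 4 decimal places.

seg 1 [0°–47°] dwell: s stays 0.0000
seg 2 [47°–100.8°] cycloidal, h=19: full span → s += 19 → s = 19.0000
seg 3 [100.8°–143.6°] uniform, h=16: θ=140.1° here. β=39.3, B=42.8. 16·39.3/42.8 = 14.6916 → s = 33.6916
radial distance = base radius + s = 20 + 33.6916 = 53.6916

53.6916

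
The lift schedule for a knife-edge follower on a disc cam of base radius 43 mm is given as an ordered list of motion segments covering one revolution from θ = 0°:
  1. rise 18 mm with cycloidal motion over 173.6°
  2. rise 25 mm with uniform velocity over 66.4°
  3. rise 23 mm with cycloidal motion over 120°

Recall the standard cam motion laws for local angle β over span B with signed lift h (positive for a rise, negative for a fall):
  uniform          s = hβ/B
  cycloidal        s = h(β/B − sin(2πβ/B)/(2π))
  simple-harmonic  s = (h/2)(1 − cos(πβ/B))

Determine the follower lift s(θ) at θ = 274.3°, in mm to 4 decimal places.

seg 1 [0°–173.6°] cycloidal, h=18: full span → s += 18 → s = 18.0000
seg 2 [173.6°–240°] uniform, h=25: full span → s += 25 → s = 43.0000
seg 3 [240°–360°] cycloidal, h=23: θ=274.3° here. β=34.3, B=120. 23·(0.2858 − sin(2π·0.2858)/(2π)) = 3.0060 → s = 46.0060

46.0060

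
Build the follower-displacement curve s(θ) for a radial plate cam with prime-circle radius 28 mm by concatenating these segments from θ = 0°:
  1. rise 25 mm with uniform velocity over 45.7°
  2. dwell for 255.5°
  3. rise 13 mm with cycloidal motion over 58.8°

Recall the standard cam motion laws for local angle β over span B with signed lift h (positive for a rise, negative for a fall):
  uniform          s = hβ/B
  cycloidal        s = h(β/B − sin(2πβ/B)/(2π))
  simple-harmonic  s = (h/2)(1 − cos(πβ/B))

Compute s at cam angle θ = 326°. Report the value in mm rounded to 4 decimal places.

seg 1 [0°–45.7°] uniform, h=25: full span → s += 25 → s = 25.0000
seg 2 [45.7°–301.2°] dwell: s stays 25.0000
seg 3 [301.2°–360°] cycloidal, h=13: θ=326° here. β=24.8, B=58.8. 13·(0.4218 − sin(2π·0.4218)/(2π)) = 4.5064 → s = 29.5064

29.5064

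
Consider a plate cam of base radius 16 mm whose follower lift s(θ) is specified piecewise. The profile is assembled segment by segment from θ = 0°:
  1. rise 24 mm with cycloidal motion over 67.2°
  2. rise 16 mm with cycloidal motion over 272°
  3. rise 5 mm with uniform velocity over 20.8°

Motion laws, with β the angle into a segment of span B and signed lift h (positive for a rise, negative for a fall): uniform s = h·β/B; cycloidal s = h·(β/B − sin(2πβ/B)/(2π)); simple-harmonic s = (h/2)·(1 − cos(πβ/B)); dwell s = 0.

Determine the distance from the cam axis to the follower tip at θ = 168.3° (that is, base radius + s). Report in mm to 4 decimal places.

seg 1 [0°–67.2°] cycloidal, h=24: full span → s += 24 → s = 24.0000
seg 2 [67.2°–339.2°] cycloidal, h=16: θ=168.3° here. β=101.1, B=272. 16·(0.3717 − sin(2π·0.3717)/(2π)) = 4.1094 → s = 28.1094
radial distance = base radius + s = 16 + 28.1094 = 44.1094

44.1094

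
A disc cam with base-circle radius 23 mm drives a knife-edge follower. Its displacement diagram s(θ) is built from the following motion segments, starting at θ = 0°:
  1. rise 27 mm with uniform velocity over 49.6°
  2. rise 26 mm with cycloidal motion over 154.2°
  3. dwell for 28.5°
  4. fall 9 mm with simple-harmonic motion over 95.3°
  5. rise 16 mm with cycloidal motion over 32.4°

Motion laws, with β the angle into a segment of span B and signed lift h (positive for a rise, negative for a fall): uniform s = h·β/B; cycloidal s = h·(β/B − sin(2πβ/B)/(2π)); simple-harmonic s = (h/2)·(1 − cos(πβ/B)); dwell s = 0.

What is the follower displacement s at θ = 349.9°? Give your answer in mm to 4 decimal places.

seg 1 [0°–49.6°] uniform, h=27: full span → s += 27 → s = 27.0000
seg 2 [49.6°–203.8°] cycloidal, h=26: full span → s += 26 → s = 53.0000
seg 3 [203.8°–232.3°] dwell: s stays 53.0000
seg 4 [232.3°–327.6°] simple-harmonic, h=-9: full span → s += -9 → s = 44.0000
seg 5 [327.6°–360°] cycloidal, h=16: θ=349.9° here. β=22.3, B=32.4. 16·(0.6883 − sin(2π·0.6883)/(2π)) = 13.3697 → s = 57.3697

57.3697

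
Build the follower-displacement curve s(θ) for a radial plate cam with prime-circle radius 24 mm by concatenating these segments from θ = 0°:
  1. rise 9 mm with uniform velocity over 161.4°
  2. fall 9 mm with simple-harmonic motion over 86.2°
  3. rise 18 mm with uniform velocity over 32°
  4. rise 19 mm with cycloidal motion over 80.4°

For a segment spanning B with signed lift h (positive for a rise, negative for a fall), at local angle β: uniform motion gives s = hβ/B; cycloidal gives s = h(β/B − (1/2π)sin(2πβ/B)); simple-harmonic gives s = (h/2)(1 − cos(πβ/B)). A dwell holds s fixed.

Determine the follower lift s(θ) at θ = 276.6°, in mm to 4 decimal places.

seg 1 [0°–161.4°] uniform, h=9: full span → s += 9 → s = 9.0000
seg 2 [161.4°–247.6°] simple-harmonic, h=-9: full span → s += -9 → s = 0.0000
seg 3 [247.6°–279.6°] uniform, h=18: θ=276.6° here. β=29, B=32. 18·29/32 = 16.3125 → s = 16.3125

16.3125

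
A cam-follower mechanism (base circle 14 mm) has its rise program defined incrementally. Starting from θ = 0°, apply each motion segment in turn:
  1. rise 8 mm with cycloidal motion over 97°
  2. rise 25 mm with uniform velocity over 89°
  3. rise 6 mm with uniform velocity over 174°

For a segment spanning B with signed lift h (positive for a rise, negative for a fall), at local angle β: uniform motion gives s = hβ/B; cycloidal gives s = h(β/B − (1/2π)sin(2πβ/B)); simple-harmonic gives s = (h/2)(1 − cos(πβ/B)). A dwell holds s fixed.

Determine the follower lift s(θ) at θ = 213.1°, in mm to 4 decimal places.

seg 1 [0°–97°] cycloidal, h=8: full span → s += 8 → s = 8.0000
seg 2 [97°–186°] uniform, h=25: full span → s += 25 → s = 33.0000
seg 3 [186°–360°] uniform, h=6: θ=213.1° here. β=27.1, B=174. 6·27.1/174 = 0.9345 → s = 33.9345

33.9345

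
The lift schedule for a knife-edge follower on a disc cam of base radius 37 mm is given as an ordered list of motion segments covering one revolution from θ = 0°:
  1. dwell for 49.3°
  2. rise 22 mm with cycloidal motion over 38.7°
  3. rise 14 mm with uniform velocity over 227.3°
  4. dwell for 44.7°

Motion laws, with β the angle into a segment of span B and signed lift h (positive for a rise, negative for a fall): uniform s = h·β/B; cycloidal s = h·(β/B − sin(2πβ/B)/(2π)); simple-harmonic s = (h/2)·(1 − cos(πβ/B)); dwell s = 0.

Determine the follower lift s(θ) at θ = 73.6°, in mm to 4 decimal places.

seg 1 [0°–49.3°] dwell: s stays 0.0000
seg 2 [49.3°–88°] cycloidal, h=22: θ=73.6° here. β=24.3, B=38.7. 22·(0.6279 − sin(2π·0.6279)/(2π)) = 16.3346 → s = 16.3346

16.3346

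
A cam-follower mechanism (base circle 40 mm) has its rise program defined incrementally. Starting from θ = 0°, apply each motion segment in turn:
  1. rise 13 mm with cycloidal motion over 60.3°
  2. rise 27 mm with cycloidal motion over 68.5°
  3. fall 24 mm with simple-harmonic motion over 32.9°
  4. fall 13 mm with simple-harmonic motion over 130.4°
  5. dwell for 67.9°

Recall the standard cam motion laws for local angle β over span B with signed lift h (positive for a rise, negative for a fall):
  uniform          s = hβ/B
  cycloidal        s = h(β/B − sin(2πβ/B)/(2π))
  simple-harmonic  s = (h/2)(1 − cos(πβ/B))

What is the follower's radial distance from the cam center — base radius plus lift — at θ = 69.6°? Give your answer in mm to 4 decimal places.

seg 1 [0°–60.3°] cycloidal, h=13: full span → s += 13 → s = 13.0000
seg 2 [60.3°–128.8°] cycloidal, h=27: θ=69.6° here. β=9.3, B=68.5. 27·(0.1358 − sin(2π·0.1358)/(2π)) = 0.4287 → s = 13.4287
radial distance = base radius + s = 40 + 13.4287 = 53.4287

53.4287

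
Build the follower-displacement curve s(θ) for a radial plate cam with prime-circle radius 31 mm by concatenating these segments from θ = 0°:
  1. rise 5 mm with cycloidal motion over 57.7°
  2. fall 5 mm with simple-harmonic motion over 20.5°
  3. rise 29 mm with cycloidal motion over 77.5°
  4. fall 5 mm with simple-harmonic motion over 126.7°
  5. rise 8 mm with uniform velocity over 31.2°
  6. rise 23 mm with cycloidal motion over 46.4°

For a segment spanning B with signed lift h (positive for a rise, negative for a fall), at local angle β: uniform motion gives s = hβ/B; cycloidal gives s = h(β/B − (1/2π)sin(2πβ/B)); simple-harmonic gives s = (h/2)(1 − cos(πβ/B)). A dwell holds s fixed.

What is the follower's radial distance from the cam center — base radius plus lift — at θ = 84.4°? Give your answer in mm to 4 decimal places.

seg 1 [0°–57.7°] cycloidal, h=5: full span → s += 5 → s = 5.0000
seg 2 [57.7°–78.2°] simple-harmonic, h=-5: full span → s += -5 → s = 0.0000
seg 3 [78.2°–155.7°] cycloidal, h=29: θ=84.4° here. β=6.2, B=77.5. 29·(0.0800 − sin(2π·0.0800)/(2π)) = 0.0965 → s = 0.0965
radial distance = base radius + s = 31 + 0.0965 = 31.0965

31.0965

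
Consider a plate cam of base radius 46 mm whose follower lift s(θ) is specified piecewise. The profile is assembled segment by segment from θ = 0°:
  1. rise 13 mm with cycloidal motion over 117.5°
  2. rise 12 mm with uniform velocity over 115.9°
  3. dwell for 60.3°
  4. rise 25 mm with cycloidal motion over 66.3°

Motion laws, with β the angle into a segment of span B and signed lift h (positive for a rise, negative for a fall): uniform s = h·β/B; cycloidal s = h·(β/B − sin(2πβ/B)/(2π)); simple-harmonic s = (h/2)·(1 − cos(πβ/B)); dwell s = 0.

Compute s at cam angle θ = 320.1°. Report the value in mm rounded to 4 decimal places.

seg 1 [0°–117.5°] cycloidal, h=13: full span → s += 13 → s = 13.0000
seg 2 [117.5°–233.4°] uniform, h=12: full span → s += 12 → s = 25.0000
seg 3 [233.4°–293.7°] dwell: s stays 25.0000
seg 4 [293.7°–360°] cycloidal, h=25: θ=320.1° here. β=26.4, B=66.3. 25·(0.3982 − sin(2π·0.3982)/(2π)) = 7.5796 → s = 32.5796

32.5796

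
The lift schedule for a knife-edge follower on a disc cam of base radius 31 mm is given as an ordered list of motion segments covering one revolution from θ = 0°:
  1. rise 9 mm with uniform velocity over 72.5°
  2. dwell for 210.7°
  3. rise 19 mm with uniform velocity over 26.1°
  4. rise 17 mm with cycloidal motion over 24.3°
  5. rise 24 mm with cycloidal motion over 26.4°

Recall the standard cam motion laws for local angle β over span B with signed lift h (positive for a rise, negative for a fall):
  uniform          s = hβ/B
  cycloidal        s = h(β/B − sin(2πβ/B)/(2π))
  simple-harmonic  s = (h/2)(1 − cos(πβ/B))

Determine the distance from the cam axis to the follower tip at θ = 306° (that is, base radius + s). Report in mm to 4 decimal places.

seg 1 [0°–72.5°] uniform, h=9: full span → s += 9 → s = 9.0000
seg 2 [72.5°–283.2°] dwell: s stays 9.0000
seg 3 [283.2°–309.3°] uniform, h=19: θ=306° here. β=22.8, B=26.1. 19·22.8/26.1 = 16.5977 → s = 25.5977
radial distance = base radius + s = 31 + 25.5977 = 56.5977

56.5977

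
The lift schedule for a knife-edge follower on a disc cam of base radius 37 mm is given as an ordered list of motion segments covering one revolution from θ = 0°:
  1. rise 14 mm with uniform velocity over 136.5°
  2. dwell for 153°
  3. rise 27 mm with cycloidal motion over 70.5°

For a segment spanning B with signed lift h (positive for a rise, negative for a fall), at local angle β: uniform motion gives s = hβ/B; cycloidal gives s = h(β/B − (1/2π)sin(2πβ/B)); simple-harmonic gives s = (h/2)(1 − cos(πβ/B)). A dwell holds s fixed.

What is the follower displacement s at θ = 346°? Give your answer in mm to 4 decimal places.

seg 1 [0°–136.5°] uniform, h=14: full span → s += 14 → s = 14.0000
seg 2 [136.5°–289.5°] dwell: s stays 14.0000
seg 3 [289.5°–360°] cycloidal, h=27: θ=346° here. β=56.5, B=70.5. 27·(0.8014 − sin(2π·0.8014)/(2π)) = 25.7132 → s = 39.7132

39.7132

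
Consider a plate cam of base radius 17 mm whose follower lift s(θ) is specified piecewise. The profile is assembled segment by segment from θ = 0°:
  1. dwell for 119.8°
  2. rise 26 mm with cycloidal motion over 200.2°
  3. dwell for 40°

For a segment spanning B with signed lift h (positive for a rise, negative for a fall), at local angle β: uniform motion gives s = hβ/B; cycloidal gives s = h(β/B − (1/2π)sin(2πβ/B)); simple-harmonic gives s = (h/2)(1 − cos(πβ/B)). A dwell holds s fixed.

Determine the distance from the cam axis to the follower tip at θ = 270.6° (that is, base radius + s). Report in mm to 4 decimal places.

seg 1 [0°–119.8°] dwell: s stays 0.0000
seg 2 [119.8°–320°] cycloidal, h=26: θ=270.6° here. β=150.8, B=200.2. 26·(0.7532 − sin(2π·0.7532)/(2π)) = 23.7216 → s = 23.7216
radial distance = base radius + s = 17 + 23.7216 = 40.7216

40.7216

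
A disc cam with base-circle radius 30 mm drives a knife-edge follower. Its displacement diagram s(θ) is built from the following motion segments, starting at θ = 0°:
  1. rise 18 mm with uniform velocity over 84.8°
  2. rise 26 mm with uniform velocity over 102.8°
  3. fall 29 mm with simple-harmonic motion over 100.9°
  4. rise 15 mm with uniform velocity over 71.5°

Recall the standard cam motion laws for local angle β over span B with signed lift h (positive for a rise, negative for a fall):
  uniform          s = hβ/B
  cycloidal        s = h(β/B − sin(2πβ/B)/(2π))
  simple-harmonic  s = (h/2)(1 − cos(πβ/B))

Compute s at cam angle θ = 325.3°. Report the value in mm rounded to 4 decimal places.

seg 1 [0°–84.8°] uniform, h=18: full span → s += 18 → s = 18.0000
seg 2 [84.8°–187.6°] uniform, h=26: full span → s += 26 → s = 44.0000
seg 3 [187.6°–288.5°] simple-harmonic, h=-29: full span → s += -29 → s = 15.0000
seg 4 [288.5°–360°] uniform, h=15: θ=325.3° here. β=36.8, B=71.5. 15·36.8/71.5 = 7.7203 → s = 22.7203

22.7203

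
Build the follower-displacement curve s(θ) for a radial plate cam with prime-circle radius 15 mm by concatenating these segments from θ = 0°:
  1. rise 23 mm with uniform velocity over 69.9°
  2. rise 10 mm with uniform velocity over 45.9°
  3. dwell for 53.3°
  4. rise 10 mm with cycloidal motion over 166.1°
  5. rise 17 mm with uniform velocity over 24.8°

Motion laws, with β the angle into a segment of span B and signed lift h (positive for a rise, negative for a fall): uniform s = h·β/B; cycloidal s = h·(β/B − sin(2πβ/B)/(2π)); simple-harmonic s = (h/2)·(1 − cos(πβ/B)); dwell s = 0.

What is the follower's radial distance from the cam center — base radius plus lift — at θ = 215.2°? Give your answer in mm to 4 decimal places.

seg 1 [0°–69.9°] uniform, h=23: full span → s += 23 → s = 23.0000
seg 2 [69.9°–115.8°] uniform, h=10: full span → s += 10 → s = 33.0000
seg 3 [115.8°–169.1°] dwell: s stays 33.0000
seg 4 [169.1°–335.2°] cycloidal, h=10: θ=215.2° here. β=46.1, B=166.1. 10·(0.2775 − sin(2π·0.2775)/(2π)) = 1.2077 → s = 34.2077
radial distance = base radius + s = 15 + 34.2077 = 49.2077

49.2077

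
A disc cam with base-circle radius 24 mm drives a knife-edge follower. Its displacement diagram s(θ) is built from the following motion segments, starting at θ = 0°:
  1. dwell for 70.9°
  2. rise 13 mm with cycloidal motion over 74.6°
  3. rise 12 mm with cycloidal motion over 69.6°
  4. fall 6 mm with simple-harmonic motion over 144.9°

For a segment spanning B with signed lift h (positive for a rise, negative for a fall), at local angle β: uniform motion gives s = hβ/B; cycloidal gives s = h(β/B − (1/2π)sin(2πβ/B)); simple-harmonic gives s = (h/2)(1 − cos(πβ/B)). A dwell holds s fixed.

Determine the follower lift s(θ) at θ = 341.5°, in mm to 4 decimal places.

seg 1 [0°–70.9°] dwell: s stays 0.0000
seg 2 [70.9°–145.5°] cycloidal, h=13: full span → s += 13 → s = 13.0000
seg 3 [145.5°–215.1°] cycloidal, h=12: full span → s += 12 → s = 25.0000
seg 4 [215.1°–360°] simple-harmonic, h=-6: θ=341.5° here. β=126.4, B=144.9. -6/2·(1 − cos(π·0.8723)) = -5.7619 → s = 19.2381

19.2381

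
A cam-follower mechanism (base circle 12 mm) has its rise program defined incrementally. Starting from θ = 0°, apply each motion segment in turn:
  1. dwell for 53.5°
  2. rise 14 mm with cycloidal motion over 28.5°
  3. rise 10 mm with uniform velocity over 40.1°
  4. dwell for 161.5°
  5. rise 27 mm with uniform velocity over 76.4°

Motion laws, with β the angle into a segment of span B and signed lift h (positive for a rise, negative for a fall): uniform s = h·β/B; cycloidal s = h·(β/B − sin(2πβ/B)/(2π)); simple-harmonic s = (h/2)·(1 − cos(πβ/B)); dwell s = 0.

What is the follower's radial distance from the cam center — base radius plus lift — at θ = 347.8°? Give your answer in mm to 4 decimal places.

seg 1 [0°–53.5°] dwell: s stays 0.0000
seg 2 [53.5°–82°] cycloidal, h=14: full span → s += 14 → s = 14.0000
seg 3 [82°–122.1°] uniform, h=10: full span → s += 10 → s = 24.0000
seg 4 [122.1°–283.6°] dwell: s stays 24.0000
seg 5 [283.6°–360°] uniform, h=27: θ=347.8° here. β=64.2, B=76.4. 27·64.2/76.4 = 22.6885 → s = 46.6885
radial distance = base radius + s = 12 + 46.6885 = 58.6885

58.6885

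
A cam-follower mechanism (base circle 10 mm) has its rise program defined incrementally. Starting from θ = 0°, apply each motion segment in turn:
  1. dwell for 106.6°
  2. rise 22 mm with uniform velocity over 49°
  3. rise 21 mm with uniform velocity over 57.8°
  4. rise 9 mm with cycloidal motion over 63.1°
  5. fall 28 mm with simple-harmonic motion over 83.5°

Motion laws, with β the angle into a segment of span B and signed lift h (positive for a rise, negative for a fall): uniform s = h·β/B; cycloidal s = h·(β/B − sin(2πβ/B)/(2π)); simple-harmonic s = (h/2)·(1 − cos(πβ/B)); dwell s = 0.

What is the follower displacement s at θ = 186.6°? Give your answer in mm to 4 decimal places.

seg 1 [0°–106.6°] dwell: s stays 0.0000
seg 2 [106.6°–155.6°] uniform, h=22: full span → s += 22 → s = 22.0000
seg 3 [155.6°–213.4°] uniform, h=21: θ=186.6° here. β=31, B=57.8. 21·31/57.8 = 11.2630 → s = 33.2630

33.2630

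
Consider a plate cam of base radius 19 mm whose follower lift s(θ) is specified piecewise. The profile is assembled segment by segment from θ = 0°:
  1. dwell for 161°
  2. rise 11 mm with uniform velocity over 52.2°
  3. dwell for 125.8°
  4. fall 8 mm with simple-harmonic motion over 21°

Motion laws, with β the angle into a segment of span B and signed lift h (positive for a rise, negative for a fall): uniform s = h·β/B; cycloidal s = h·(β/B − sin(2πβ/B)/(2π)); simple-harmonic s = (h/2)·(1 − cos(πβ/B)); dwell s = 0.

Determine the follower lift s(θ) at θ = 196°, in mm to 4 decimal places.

seg 1 [0°–161°] dwell: s stays 0.0000
seg 2 [161°–213.2°] uniform, h=11: θ=196° here. β=35, B=52.2. 11·35/52.2 = 7.3755 → s = 7.3755

7.3755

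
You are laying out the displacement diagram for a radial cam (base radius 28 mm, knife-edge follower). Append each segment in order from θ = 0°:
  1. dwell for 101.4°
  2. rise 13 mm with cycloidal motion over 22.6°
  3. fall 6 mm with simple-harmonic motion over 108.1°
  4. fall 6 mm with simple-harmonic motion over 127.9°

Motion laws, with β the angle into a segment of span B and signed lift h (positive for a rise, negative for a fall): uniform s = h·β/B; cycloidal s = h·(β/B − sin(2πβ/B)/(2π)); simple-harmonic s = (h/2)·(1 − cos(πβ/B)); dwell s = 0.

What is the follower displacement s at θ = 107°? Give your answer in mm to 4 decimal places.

seg 1 [0°–101.4°] dwell: s stays 0.0000
seg 2 [101.4°–124°] cycloidal, h=13: θ=107° here. β=5.6, B=22.6. 13·(0.2478 − sin(2π·0.2478)/(2π)) = 1.1524 → s = 1.1524

1.1524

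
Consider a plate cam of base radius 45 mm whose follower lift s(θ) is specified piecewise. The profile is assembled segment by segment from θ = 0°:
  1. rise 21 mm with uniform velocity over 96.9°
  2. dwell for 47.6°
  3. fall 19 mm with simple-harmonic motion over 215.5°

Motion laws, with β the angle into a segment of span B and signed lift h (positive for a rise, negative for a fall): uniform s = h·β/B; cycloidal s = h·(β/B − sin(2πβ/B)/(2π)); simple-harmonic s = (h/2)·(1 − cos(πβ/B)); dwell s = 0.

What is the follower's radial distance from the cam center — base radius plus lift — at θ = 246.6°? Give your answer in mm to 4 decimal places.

seg 1 [0°–96.9°] uniform, h=21: full span → s += 21 → s = 21.0000
seg 2 [96.9°–144.5°] dwell: s stays 21.0000
seg 3 [144.5°–360°] simple-harmonic, h=-19: θ=246.6° here. β=102.1, B=215.5. -19/2·(1 − cos(π·0.4738)) = -8.7184 → s = 12.2816
radial distance = base radius + s = 45 + 12.2816 = 57.2816

57.2816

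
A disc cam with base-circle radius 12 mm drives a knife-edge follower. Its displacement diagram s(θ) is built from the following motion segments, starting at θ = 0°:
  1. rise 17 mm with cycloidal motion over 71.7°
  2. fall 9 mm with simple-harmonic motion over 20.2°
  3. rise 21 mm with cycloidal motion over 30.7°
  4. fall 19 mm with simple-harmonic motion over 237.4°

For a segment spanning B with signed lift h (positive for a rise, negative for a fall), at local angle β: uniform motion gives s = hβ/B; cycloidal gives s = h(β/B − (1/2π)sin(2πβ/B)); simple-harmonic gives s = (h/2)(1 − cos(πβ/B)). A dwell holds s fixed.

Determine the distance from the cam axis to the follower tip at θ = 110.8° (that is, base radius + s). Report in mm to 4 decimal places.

seg 1 [0°–71.7°] cycloidal, h=17: full span → s += 17 → s = 17.0000
seg 2 [71.7°–91.9°] simple-harmonic, h=-9: full span → s += -9 → s = 8.0000
seg 3 [91.9°–122.6°] cycloidal, h=21: θ=110.8° here. β=18.9, B=30.7. 21·(0.6156 − sin(2π·0.6156)/(2π)) = 15.1486 → s = 23.1486
radial distance = base radius + s = 12 + 23.1486 = 35.1486

35.1486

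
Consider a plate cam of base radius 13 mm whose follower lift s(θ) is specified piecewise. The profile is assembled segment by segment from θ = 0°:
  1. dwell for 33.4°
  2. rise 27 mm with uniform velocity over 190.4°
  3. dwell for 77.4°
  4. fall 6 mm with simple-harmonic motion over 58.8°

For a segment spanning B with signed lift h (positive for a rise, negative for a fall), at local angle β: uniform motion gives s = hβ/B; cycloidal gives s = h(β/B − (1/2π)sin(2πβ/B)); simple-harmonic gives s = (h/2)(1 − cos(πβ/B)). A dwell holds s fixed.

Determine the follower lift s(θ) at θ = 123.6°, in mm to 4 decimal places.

seg 1 [0°–33.4°] dwell: s stays 0.0000
seg 2 [33.4°–223.8°] uniform, h=27: θ=123.6° here. β=90.2, B=190.4. 27·90.2/190.4 = 12.7910 → s = 12.7910

12.7910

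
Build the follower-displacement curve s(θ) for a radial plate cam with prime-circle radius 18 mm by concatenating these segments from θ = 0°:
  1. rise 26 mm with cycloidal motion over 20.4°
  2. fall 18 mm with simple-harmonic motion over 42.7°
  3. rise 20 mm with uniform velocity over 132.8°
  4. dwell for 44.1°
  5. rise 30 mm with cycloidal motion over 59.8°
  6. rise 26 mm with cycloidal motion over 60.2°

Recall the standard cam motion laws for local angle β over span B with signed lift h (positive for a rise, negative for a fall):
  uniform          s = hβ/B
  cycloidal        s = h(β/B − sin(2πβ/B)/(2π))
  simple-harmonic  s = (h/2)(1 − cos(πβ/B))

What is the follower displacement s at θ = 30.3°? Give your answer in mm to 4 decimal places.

seg 1 [0°–20.4°] cycloidal, h=26: full span → s += 26 → s = 26.0000
seg 2 [20.4°–63.1°] simple-harmonic, h=-18: θ=30.3° here. β=9.9, B=42.7. -18/2·(1 − cos(π·0.2319)) = -2.2837 → s = 23.7163

23.7163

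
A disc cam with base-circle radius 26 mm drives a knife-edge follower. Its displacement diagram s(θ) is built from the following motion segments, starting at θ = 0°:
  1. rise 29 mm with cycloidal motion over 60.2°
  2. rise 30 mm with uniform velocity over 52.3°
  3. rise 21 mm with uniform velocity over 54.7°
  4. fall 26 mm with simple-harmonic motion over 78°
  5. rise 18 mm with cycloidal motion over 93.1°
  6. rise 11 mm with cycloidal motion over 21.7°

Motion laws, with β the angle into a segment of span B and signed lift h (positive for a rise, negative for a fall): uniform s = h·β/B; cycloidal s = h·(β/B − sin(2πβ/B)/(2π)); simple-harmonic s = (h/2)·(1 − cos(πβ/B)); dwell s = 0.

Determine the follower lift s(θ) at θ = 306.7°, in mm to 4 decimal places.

seg 1 [0°–60.2°] cycloidal, h=29: full span → s += 29 → s = 29.0000
seg 2 [60.2°–112.5°] uniform, h=30: full span → s += 30 → s = 59.0000
seg 3 [112.5°–167.2°] uniform, h=21: full span → s += 21 → s = 80.0000
seg 4 [167.2°–245.2°] simple-harmonic, h=-26: full span → s += -26 → s = 54.0000
seg 5 [245.2°–338.3°] cycloidal, h=18: θ=306.7° here. β=61.5, B=93.1. 18·(0.6606 − sin(2π·0.6606)/(2π)) = 14.3148 → s = 68.3148

68.3148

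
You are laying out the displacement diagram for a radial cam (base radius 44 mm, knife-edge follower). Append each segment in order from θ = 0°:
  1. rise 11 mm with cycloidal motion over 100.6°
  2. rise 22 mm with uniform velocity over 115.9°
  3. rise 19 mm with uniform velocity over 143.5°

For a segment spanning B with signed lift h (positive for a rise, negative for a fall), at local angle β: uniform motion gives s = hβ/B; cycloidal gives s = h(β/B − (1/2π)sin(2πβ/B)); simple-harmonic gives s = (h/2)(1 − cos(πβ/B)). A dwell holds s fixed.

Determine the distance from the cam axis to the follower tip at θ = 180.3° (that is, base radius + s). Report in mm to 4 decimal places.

seg 1 [0°–100.6°] cycloidal, h=11: full span → s += 11 → s = 11.0000
seg 2 [100.6°–216.5°] uniform, h=22: θ=180.3° here. β=79.7, B=115.9. 22·79.7/115.9 = 15.1286 → s = 26.1286
radial distance = base radius + s = 44 + 26.1286 = 70.1286

70.1286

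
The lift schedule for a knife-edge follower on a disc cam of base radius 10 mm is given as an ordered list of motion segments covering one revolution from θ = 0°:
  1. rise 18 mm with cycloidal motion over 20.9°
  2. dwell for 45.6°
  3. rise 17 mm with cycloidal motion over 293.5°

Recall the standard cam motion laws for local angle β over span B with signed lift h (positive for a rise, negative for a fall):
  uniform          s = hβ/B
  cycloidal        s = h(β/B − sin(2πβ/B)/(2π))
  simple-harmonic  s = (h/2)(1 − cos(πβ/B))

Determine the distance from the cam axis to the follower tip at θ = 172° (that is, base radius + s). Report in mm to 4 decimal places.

seg 1 [0°–20.9°] cycloidal, h=18: full span → s += 18 → s = 18.0000
seg 2 [20.9°–66.5°] dwell: s stays 18.0000
seg 3 [66.5°–360°] cycloidal, h=17: θ=172° here. β=105.5, B=293.5. 17·(0.3595 − sin(2π·0.3595)/(2π)) = 4.0201 → s = 22.0201
radial distance = base radius + s = 10 + 22.0201 = 32.0201

32.0201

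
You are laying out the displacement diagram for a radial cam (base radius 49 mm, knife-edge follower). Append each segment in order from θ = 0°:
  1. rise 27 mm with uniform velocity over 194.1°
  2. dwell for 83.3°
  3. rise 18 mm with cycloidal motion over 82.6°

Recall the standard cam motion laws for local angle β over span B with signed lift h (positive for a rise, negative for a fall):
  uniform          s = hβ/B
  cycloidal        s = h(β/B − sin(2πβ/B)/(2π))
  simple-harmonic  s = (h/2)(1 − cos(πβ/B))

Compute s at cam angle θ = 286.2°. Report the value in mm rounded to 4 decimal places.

seg 1 [0°–194.1°] uniform, h=27: full span → s += 27 → s = 27.0000
seg 2 [194.1°–277.4°] dwell: s stays 27.0000
seg 3 [277.4°–360°] cycloidal, h=18: θ=286.2° here. β=8.8, B=82.6. 18·(0.1065 − sin(2π·0.1065)/(2π)) = 0.1400 → s = 27.1400

27.1400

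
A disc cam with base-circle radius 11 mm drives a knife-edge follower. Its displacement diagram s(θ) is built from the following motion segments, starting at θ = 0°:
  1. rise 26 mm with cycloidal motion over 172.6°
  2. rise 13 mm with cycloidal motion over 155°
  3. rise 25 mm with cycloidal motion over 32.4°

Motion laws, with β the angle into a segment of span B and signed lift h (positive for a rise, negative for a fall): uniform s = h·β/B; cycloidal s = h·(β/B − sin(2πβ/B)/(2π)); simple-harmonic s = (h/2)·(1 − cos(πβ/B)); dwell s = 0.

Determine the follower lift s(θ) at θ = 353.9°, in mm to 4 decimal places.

seg 1 [0°–172.6°] cycloidal, h=26: full span → s += 26 → s = 26.0000
seg 2 [172.6°–327.6°] cycloidal, h=13: full span → s += 13 → s = 39.0000
seg 3 [327.6°–360°] cycloidal, h=25: θ=353.9° here. β=26.3, B=32.4. 25·(0.8117 − sin(2π·0.8117)/(2π)) = 23.9765 → s = 62.9765

62.9765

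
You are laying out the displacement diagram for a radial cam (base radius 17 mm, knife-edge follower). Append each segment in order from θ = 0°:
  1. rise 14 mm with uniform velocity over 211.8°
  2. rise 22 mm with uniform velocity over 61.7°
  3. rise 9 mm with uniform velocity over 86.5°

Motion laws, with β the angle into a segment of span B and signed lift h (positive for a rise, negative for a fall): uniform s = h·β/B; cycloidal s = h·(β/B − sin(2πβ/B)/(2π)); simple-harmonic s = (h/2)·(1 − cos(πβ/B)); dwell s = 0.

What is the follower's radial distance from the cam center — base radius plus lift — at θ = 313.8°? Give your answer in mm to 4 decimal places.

seg 1 [0°–211.8°] uniform, h=14: full span → s += 14 → s = 14.0000
seg 2 [211.8°–273.5°] uniform, h=22: full span → s += 22 → s = 36.0000
seg 3 [273.5°–360°] uniform, h=9: θ=313.8° here. β=40.3, B=86.5. 9·40.3/86.5 = 4.1931 → s = 40.1931
radial distance = base radius + s = 17 + 40.1931 = 57.1931

57.1931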